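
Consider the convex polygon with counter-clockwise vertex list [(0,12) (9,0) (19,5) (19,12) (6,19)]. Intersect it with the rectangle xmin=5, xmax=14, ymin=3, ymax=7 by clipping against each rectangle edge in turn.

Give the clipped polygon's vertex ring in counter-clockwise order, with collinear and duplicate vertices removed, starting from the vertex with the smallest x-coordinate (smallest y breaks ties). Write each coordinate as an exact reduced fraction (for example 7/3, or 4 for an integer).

1. After x ≥ 5: [(5,107/6) (5,16/3) (9,0) (19,5) (19,12) (6,19)]
2. After x ≤ 14: [(5,107/6) (5,16/3) (9,0) (14,5/2) (14,191/13) (6,19)]
3. After y ≥ 3: [(5,107/6) (5,16/3) (27/4,3) (14,3) (14,191/13) (6,19)]
4. After y ≤ 7: [(5,7) (5,16/3) (27/4,3) (14,3) (14,7)]
5. Canonical ring: [(5,16/3) (27/4,3) (14,3) (14,7) (5,7)]

Clipped polygon: [(5,16/3) (27/4,3) (14,3) (14,7) (5,7)]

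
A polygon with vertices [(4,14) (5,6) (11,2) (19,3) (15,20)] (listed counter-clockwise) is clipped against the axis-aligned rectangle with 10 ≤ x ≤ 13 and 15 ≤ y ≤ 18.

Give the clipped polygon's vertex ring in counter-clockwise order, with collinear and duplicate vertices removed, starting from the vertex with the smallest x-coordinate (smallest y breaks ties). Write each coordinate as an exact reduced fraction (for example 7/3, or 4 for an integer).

Clipped polygon: [(10,15) (13,15) (13,18) (34/3,18) (10,190/11)]

1. After x ≥ 10: [(10,190/11) (10,8/3) (11,2) (19,3) (15,20)]
2. After x ≤ 13: [(13,208/11) (10,190/11) (10,8/3) (11,2) (13,9/4)]
3. After y ≥ 15: [(13,15) (13,208/11) (10,190/11) (10,15)]
4. After y ≤ 18: [(13,15) (13,18) (34/3,18) (10,190/11) (10,15)]
5. Canonical ring: [(10,15) (13,15) (13,18) (34/3,18) (10,190/11)]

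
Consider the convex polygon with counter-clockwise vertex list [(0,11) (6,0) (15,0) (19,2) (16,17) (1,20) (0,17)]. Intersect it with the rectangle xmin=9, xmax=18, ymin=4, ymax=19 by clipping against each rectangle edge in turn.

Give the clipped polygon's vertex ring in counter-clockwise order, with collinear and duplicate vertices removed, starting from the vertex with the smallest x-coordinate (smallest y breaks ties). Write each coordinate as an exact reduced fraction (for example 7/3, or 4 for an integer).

1. After x ≥ 9: [(9,0) (15,0) (19,2) (16,17) (9,92/5)]
2. After x ≤ 18: [(9,0) (15,0) (18,3/2) (18,7) (16,17) (9,92/5)]
3. After y ≥ 4: [(9,4) (18,4) (18,7) (16,17) (9,92/5)]
4. After y ≤ 19: [(9,4) (18,4) (18,7) (16,17) (9,92/5)]
5. Canonical ring: [(9,4) (18,4) (18,7) (16,17) (9,92/5)]

Clipped polygon: [(9,4) (18,4) (18,7) (16,17) (9,92/5)]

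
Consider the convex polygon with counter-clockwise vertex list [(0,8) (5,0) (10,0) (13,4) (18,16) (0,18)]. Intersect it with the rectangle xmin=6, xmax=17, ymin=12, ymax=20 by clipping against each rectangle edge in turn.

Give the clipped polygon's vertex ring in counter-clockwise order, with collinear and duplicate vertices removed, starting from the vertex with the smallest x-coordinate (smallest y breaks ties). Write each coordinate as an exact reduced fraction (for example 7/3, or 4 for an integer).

Clipped polygon: [(6,12) (49/3,12) (17,68/5) (17,145/9) (6,52/3)]

1. After x ≥ 6: [(6,0) (10,0) (13,4) (18,16) (6,52/3)]
2. After x ≤ 17: [(6,0) (10,0) (13,4) (17,68/5) (17,145/9) (6,52/3)]
3. After y ≥ 12: [(6,12) (49/3,12) (17,68/5) (17,145/9) (6,52/3)]
4. After y ≤ 20: [(6,12) (49/3,12) (17,68/5) (17,145/9) (6,52/3)]
5. Canonical ring: [(6,12) (49/3,12) (17,68/5) (17,145/9) (6,52/3)]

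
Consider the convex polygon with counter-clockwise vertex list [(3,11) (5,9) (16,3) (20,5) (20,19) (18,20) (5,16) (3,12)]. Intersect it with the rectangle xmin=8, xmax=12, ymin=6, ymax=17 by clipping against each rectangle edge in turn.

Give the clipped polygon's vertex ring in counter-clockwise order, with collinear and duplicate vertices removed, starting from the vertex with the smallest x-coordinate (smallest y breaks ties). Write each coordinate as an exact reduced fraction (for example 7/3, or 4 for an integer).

Clipped polygon: [(8,81/11) (21/2,6) (12,6) (12,17) (33/4,17) (8,220/13)]

1. After x ≥ 8: [(8,81/11) (16,3) (20,5) (20,19) (18,20) (8,220/13)]
2. After x ≤ 12: [(8,81/11) (12,57/11) (12,236/13) (8,220/13)]
3. After y ≥ 6: [(8,81/11) (21/2,6) (12,6) (12,236/13) (8,220/13)]
4. After y ≤ 17: [(8,81/11) (21/2,6) (12,6) (12,17) (33/4,17) (8,220/13)]
5. Canonical ring: [(8,81/11) (21/2,6) (12,6) (12,17) (33/4,17) (8,220/13)]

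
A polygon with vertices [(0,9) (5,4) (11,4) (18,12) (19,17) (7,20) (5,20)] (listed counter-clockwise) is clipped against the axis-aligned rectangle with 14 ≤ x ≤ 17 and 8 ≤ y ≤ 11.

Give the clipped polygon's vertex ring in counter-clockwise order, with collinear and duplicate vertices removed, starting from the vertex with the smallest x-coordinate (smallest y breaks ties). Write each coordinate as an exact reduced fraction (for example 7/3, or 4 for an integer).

1. After x ≥ 14: [(14,52/7) (18,12) (19,17) (14,73/4)]
2. After x ≤ 17: [(14,52/7) (17,76/7) (17,35/2) (14,73/4)]
3. After y ≥ 8: [(14,8) (29/2,8) (17,76/7) (17,35/2) (14,73/4)]
4. After y ≤ 11: [(14,11) (14,8) (29/2,8) (17,76/7) (17,11)]
5. Canonical ring: [(14,8) (29/2,8) (17,76/7) (17,11) (14,11)]

Clipped polygon: [(14,8) (29/2,8) (17,76/7) (17,11) (14,11)]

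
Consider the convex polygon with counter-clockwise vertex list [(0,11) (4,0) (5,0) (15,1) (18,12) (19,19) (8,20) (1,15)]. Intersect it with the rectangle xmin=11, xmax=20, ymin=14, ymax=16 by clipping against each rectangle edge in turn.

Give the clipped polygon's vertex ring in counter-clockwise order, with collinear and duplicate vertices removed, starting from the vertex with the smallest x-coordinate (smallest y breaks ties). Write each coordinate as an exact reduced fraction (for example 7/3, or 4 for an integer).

1. After x ≥ 11: [(11,3/5) (15,1) (18,12) (19,19) (11,217/11)]
2. After x ≤ 20: [(11,3/5) (15,1) (18,12) (19,19) (11,217/11)]
3. After y ≥ 14: [(11,14) (128/7,14) (19,19) (11,217/11)]
4. After y ≤ 16: [(11,16) (11,14) (128/7,14) (130/7,16)]
5. Canonical ring: [(11,14) (128/7,14) (130/7,16) (11,16)]

Clipped polygon: [(11,14) (128/7,14) (130/7,16) (11,16)]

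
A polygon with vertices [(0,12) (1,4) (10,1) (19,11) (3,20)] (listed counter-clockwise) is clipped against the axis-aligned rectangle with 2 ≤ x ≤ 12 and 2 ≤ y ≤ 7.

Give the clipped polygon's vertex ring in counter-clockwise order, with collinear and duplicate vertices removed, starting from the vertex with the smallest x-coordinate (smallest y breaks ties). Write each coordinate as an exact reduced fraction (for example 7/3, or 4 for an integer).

Clipped polygon: [(2,11/3) (7,2) (109/10,2) (12,29/9) (12,7) (2,7)]

1. After x ≥ 2: [(2,52/3) (2,11/3) (10,1) (19,11) (3,20)]
2. After x ≤ 12: [(2,52/3) (2,11/3) (10,1) (12,29/9) (12,239/16) (3,20)]
3. After y ≥ 2: [(2,52/3) (2,11/3) (7,2) (109/10,2) (12,29/9) (12,239/16) (3,20)]
4. After y ≤ 7: [(2,7) (2,11/3) (7,2) (109/10,2) (12,29/9) (12,7)]
5. Canonical ring: [(2,11/3) (7,2) (109/10,2) (12,29/9) (12,7) (2,7)]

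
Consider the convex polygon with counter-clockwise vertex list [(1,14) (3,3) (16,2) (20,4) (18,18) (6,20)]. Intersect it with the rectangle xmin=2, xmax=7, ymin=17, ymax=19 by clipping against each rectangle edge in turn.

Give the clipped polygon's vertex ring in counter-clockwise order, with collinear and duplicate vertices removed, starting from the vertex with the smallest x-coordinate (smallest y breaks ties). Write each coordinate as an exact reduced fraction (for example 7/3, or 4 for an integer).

1. After x ≥ 2: [(2,76/5) (2,17/2) (3,3) (16,2) (20,4) (18,18) (6,20)]
2. After x ≤ 7: [(2,76/5) (2,17/2) (3,3) (7,35/13) (7,119/6) (6,20)]
3. After y ≥ 17: [(7/2,17) (7,17) (7,119/6) (6,20)]
4. After y ≤ 19: [(31/6,19) (7/2,17) (7,17) (7,19)]
5. Canonical ring: [(7/2,17) (7,17) (7,19) (31/6,19)]

Clipped polygon: [(7/2,17) (7,17) (7,19) (31/6,19)]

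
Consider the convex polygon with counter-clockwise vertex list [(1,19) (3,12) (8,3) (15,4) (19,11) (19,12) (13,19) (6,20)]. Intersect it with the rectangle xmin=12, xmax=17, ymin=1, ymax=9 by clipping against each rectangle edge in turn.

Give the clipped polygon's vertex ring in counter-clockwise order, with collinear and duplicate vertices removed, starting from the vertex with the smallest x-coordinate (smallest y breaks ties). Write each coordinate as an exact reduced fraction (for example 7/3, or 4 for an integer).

1. After x ≥ 12: [(12,25/7) (15,4) (19,11) (19,12) (13,19) (12,134/7)]
2. After x ≤ 17: [(12,25/7) (15,4) (17,15/2) (17,43/3) (13,19) (12,134/7)]
3. After y ≥ 1: [(12,25/7) (15,4) (17,15/2) (17,43/3) (13,19) (12,134/7)]
4. After y ≤ 9: [(12,9) (12,25/7) (15,4) (17,15/2) (17,9)]
5. Canonical ring: [(12,25/7) (15,4) (17,15/2) (17,9) (12,9)]

Clipped polygon: [(12,25/7) (15,4) (17,15/2) (17,9) (12,9)]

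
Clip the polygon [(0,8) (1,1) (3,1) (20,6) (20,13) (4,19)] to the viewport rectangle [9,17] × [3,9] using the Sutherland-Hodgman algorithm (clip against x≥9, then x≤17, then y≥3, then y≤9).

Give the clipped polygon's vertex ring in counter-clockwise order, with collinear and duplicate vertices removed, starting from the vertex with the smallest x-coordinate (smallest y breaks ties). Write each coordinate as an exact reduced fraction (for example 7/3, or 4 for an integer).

1. After x ≥ 9: [(9,47/17) (20,6) (20,13) (9,137/8)]
2. After x ≤ 17: [(9,47/17) (17,87/17) (17,113/8) (9,137/8)]
3. After y ≥ 3: [(9,3) (49/5,3) (17,87/17) (17,113/8) (9,137/8)]
4. After y ≤ 9: [(9,9) (9,3) (49/5,3) (17,87/17) (17,9)]
5. Canonical ring: [(9,3) (49/5,3) (17,87/17) (17,9) (9,9)]

Clipped polygon: [(9,3) (49/5,3) (17,87/17) (17,9) (9,9)]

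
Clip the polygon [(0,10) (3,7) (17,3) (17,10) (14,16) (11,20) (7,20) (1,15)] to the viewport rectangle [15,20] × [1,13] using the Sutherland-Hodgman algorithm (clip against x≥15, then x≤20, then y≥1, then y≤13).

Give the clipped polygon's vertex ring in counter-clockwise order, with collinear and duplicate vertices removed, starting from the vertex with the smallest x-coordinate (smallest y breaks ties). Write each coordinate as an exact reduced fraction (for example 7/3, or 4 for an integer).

1. After x ≥ 15: [(15,25/7) (17,3) (17,10) (15,14)]
2. After x ≤ 20: [(15,25/7) (17,3) (17,10) (15,14)]
3. After y ≥ 1: [(15,25/7) (17,3) (17,10) (15,14)]
4. After y ≤ 13: [(15,13) (15,25/7) (17,3) (17,10) (31/2,13)]
5. Canonical ring: [(15,25/7) (17,3) (17,10) (31/2,13) (15,13)]

Clipped polygon: [(15,25/7) (17,3) (17,10) (31/2,13) (15,13)]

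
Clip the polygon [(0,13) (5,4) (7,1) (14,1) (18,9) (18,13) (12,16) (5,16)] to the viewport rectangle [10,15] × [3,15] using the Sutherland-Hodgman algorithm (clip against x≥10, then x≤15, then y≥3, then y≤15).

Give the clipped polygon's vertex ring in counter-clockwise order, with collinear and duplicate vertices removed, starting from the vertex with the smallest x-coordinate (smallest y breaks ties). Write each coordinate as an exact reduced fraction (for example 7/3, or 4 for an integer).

1. After x ≥ 10: [(10,1) (14,1) (18,9) (18,13) (12,16) (10,16)]
2. After x ≤ 15: [(10,1) (14,1) (15,3) (15,29/2) (12,16) (10,16)]
3. After y ≥ 3: [(10,3) (15,3) (15,3) (15,29/2) (12,16) (10,16)]
4. After y ≤ 15: [(10,15) (10,3) (15,3) (15,3) (15,29/2) (14,15)]
5. Canonical ring: [(10,3) (15,3) (15,29/2) (14,15) (10,15)]

Clipped polygon: [(10,3) (15,3) (15,29/2) (14,15) (10,15)]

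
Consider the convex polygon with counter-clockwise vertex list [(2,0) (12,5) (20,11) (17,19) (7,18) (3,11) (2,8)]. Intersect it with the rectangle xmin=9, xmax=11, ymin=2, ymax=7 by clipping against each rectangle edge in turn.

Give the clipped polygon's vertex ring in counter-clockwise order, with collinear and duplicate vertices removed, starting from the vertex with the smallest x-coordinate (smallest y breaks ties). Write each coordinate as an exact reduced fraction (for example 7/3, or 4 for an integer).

1. After x ≥ 9: [(9,7/2) (12,5) (20,11) (17,19) (9,91/5)]
2. After x ≤ 11: [(9,7/2) (11,9/2) (11,92/5) (9,91/5)]
3. After y ≥ 2: [(9,7/2) (11,9/2) (11,92/5) (9,91/5)]
4. After y ≤ 7: [(9,7) (9,7/2) (11,9/2) (11,7)]
5. Canonical ring: [(9,7/2) (11,9/2) (11,7) (9,7)]

Clipped polygon: [(9,7/2) (11,9/2) (11,7) (9,7)]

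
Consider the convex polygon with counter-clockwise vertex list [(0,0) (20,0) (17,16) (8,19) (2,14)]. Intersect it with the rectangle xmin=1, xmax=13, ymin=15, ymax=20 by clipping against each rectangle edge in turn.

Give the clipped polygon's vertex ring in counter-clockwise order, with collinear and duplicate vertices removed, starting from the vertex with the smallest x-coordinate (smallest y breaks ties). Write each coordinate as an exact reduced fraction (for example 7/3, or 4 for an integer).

Clipped polygon: [(16/5,15) (13,15) (13,52/3) (8,19)]

1. After x ≥ 1: [(1,7) (1,0) (20,0) (17,16) (8,19) (2,14)]
2. After x ≤ 13: [(1,7) (1,0) (13,0) (13,52/3) (8,19) (2,14)]
3. After y ≥ 15: [(13,15) (13,52/3) (8,19) (16/5,15)]
4. After y ≤ 20: [(13,15) (13,52/3) (8,19) (16/5,15)]
5. Canonical ring: [(16/5,15) (13,15) (13,52/3) (8,19)]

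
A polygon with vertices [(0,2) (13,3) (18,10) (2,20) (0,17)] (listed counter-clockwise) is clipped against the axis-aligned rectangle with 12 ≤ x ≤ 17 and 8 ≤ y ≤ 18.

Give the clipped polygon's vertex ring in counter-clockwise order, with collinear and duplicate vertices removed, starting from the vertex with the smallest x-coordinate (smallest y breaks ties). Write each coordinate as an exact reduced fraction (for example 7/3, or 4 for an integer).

1. After x ≥ 12: [(12,38/13) (13,3) (18,10) (12,55/4)]
2. After x ≤ 17: [(12,38/13) (13,3) (17,43/5) (17,85/8) (12,55/4)]
3. After y ≥ 8: [(12,8) (116/7,8) (17,43/5) (17,85/8) (12,55/4)]
4. After y ≤ 18: [(12,8) (116/7,8) (17,43/5) (17,85/8) (12,55/4)]
5. Canonical ring: [(12,8) (116/7,8) (17,43/5) (17,85/8) (12,55/4)]

Clipped polygon: [(12,8) (116/7,8) (17,43/5) (17,85/8) (12,55/4)]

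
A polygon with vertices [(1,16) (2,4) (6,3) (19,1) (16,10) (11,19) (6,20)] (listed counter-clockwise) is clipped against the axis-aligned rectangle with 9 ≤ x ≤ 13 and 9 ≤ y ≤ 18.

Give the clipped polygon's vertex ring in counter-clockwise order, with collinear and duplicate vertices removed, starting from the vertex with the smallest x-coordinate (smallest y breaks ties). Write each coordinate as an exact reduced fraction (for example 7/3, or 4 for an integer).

Clipped polygon: [(9,9) (13,9) (13,77/5) (104/9,18) (9,18)]

1. After x ≥ 9: [(9,33/13) (19,1) (16,10) (11,19) (9,97/5)]
2. After x ≤ 13: [(9,33/13) (13,25/13) (13,77/5) (11,19) (9,97/5)]
3. After y ≥ 9: [(9,9) (13,9) (13,77/5) (11,19) (9,97/5)]
4. After y ≤ 18: [(9,18) (9,9) (13,9) (13,77/5) (104/9,18)]
5. Canonical ring: [(9,9) (13,9) (13,77/5) (104/9,18) (9,18)]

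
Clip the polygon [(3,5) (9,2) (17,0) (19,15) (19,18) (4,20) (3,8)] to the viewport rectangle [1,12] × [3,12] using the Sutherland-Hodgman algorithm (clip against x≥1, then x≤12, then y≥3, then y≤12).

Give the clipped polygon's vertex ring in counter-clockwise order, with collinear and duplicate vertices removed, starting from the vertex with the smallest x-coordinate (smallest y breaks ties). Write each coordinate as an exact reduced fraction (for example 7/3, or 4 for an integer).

Clipped polygon: [(3,5) (7,3) (12,3) (12,12) (10/3,12) (3,8)]

1. After x ≥ 1: [(3,5) (9,2) (17,0) (19,15) (19,18) (4,20) (3,8)]
2. After x ≤ 12: [(3,5) (9,2) (12,5/4) (12,284/15) (4,20) (3,8)]
3. After y ≥ 3: [(3,5) (7,3) (12,3) (12,284/15) (4,20) (3,8)]
4. After y ≤ 12: [(3,5) (7,3) (12,3) (12,12) (10/3,12) (3,8)]
5. Canonical ring: [(3,5) (7,3) (12,3) (12,12) (10/3,12) (3,8)]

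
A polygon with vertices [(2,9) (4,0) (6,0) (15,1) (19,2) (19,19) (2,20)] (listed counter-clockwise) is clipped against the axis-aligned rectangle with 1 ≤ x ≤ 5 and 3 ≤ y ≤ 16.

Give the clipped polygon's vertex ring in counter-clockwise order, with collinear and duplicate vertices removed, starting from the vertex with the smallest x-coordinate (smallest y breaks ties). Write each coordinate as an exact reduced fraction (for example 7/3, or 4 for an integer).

Clipped polygon: [(2,9) (10/3,3) (5,3) (5,16) (2,16)]

1. After x ≥ 1: [(2,9) (4,0) (6,0) (15,1) (19,2) (19,19) (2,20)]
2. After x ≤ 5: [(2,9) (4,0) (5,0) (5,337/17) (2,20)]
3. After y ≥ 3: [(2,9) (10/3,3) (5,3) (5,337/17) (2,20)]
4. After y ≤ 16: [(2,16) (2,9) (10/3,3) (5,3) (5,16)]
5. Canonical ring: [(2,9) (10/3,3) (5,3) (5,16) (2,16)]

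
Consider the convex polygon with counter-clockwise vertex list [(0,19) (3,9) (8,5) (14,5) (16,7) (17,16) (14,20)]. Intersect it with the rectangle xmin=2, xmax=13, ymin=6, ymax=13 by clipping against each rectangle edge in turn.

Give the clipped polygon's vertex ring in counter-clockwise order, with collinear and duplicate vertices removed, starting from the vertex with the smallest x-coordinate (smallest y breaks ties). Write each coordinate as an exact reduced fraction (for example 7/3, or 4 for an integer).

1. After x ≥ 2: [(2,134/7) (2,37/3) (3,9) (8,5) (14,5) (16,7) (17,16) (14,20)]
2. After x ≤ 13: [(13,279/14) (2,134/7) (2,37/3) (3,9) (8,5) (13,5)]
3. After y ≥ 6: [(13,6) (13,279/14) (2,134/7) (2,37/3) (3,9) (27/4,6)]
4. After y ≤ 13: [(13,6) (13,13) (2,13) (2,37/3) (3,9) (27/4,6)]
5. Canonical ring: [(2,37/3) (3,9) (27/4,6) (13,6) (13,13) (2,13)]

Clipped polygon: [(2,37/3) (3,9) (27/4,6) (13,6) (13,13) (2,13)]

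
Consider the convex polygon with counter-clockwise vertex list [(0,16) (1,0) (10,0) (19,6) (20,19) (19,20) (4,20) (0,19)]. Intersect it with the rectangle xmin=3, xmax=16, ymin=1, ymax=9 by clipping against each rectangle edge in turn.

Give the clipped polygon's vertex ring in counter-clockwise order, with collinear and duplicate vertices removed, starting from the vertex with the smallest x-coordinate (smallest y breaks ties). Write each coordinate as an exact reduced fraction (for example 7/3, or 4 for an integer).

Clipped polygon: [(3,1) (23/2,1) (16,4) (16,9) (3,9)]

1. After x ≥ 3: [(3,0) (10,0) (19,6) (20,19) (19,20) (4,20) (3,79/4)]
2. After x ≤ 16: [(3,0) (10,0) (16,4) (16,20) (4,20) (3,79/4)]
3. After y ≥ 1: [(3,1) (23/2,1) (16,4) (16,20) (4,20) (3,79/4)]
4. After y ≤ 9: [(3,9) (3,1) (23/2,1) (16,4) (16,9)]
5. Canonical ring: [(3,1) (23/2,1) (16,4) (16,9) (3,9)]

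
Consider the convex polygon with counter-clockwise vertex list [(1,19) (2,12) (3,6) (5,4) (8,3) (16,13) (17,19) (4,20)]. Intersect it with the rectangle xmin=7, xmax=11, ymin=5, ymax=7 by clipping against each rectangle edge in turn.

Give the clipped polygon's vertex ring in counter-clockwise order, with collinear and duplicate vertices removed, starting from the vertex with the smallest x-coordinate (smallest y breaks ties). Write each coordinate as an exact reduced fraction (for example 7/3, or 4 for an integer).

Clipped polygon: [(7,5) (48/5,5) (11,27/4) (11,7) (7,7)]

1. After x ≥ 7: [(7,10/3) (8,3) (16,13) (17,19) (7,257/13)]
2. After x ≤ 11: [(7,10/3) (8,3) (11,27/4) (11,253/13) (7,257/13)]
3. After y ≥ 5: [(7,5) (48/5,5) (11,27/4) (11,253/13) (7,257/13)]
4. After y ≤ 7: [(7,7) (7,5) (48/5,5) (11,27/4) (11,7)]
5. Canonical ring: [(7,5) (48/5,5) (11,27/4) (11,7) (7,7)]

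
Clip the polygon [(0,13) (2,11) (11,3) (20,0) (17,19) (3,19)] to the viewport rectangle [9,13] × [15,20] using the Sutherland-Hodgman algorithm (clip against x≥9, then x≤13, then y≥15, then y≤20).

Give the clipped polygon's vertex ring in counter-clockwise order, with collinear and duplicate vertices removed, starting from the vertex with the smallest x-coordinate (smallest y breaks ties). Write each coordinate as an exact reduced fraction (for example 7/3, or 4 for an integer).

1. After x ≥ 9: [(9,43/9) (11,3) (20,0) (17,19) (9,19)]
2. After x ≤ 13: [(9,43/9) (11,3) (13,7/3) (13,19) (9,19)]
3. After y ≥ 15: [(9,15) (13,15) (13,19) (9,19)]
4. After y ≤ 20: [(9,15) (13,15) (13,19) (9,19)]
5. Canonical ring: [(9,15) (13,15) (13,19) (9,19)]

Clipped polygon: [(9,15) (13,15) (13,19) (9,19)]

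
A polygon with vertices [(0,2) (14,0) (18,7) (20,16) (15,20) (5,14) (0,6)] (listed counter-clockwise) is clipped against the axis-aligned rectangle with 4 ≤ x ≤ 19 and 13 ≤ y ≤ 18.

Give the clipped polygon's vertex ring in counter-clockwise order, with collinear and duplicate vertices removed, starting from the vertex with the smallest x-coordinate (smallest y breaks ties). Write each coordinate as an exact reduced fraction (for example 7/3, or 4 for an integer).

1. After x ≥ 4: [(4,10/7) (14,0) (18,7) (20,16) (15,20) (5,14) (4,62/5)]
2. After x ≤ 19: [(4,10/7) (14,0) (18,7) (19,23/2) (19,84/5) (15,20) (5,14) (4,62/5)]
3. After y ≥ 13: [(19,13) (19,84/5) (15,20) (5,14) (35/8,13)]
4. After y ≤ 18: [(19,13) (19,84/5) (35/2,18) (35/3,18) (5,14) (35/8,13)]
5. Canonical ring: [(35/8,13) (19,13) (19,84/5) (35/2,18) (35/3,18) (5,14)]

Clipped polygon: [(35/8,13) (19,13) (19,84/5) (35/2,18) (35/3,18) (5,14)]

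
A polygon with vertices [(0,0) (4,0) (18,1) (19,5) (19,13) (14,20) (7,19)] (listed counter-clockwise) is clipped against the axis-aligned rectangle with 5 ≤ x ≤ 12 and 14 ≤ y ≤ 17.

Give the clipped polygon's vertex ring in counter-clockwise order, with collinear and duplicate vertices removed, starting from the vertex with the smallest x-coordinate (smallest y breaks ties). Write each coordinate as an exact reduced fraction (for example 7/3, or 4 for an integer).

1. After x ≥ 5: [(5,95/7) (5,1/14) (18,1) (19,5) (19,13) (14,20) (7,19)]
2. After x ≤ 12: [(5,95/7) (5,1/14) (12,4/7) (12,138/7) (7,19)]
3. After y ≥ 14: [(98/19,14) (12,14) (12,138/7) (7,19)]
4. After y ≤ 17: [(119/19,17) (98/19,14) (12,14) (12,17)]
5. Canonical ring: [(98/19,14) (12,14) (12,17) (119/19,17)]

Clipped polygon: [(98/19,14) (12,14) (12,17) (119/19,17)]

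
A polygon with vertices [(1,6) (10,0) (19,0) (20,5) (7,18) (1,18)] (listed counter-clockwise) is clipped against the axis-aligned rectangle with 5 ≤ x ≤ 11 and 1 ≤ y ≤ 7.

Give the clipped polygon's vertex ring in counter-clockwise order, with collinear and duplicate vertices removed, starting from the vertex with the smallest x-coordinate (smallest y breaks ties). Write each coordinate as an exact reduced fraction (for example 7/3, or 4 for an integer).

1. After x ≥ 5: [(5,10/3) (10,0) (19,0) (20,5) (7,18) (5,18)]
2. After x ≤ 11: [(5,10/3) (10,0) (11,0) (11,14) (7,18) (5,18)]
3. After y ≥ 1: [(5,10/3) (17/2,1) (11,1) (11,14) (7,18) (5,18)]
4. After y ≤ 7: [(5,7) (5,10/3) (17/2,1) (11,1) (11,7)]
5. Canonical ring: [(5,10/3) (17/2,1) (11,1) (11,7) (5,7)]

Clipped polygon: [(5,10/3) (17/2,1) (11,1) (11,7) (5,7)]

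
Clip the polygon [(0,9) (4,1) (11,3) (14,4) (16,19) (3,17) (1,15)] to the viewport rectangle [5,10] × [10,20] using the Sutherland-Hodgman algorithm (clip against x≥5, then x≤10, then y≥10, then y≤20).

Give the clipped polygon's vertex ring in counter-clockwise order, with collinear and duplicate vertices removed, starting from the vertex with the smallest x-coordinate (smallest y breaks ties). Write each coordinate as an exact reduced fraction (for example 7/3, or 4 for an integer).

Clipped polygon: [(5,10) (10,10) (10,235/13) (5,225/13)]

1. After x ≥ 5: [(5,9/7) (11,3) (14,4) (16,19) (5,225/13)]
2. After x ≤ 10: [(5,9/7) (10,19/7) (10,235/13) (5,225/13)]
3. After y ≥ 10: [(5,10) (10,10) (10,235/13) (5,225/13)]
4. After y ≤ 20: [(5,10) (10,10) (10,235/13) (5,225/13)]
5. Canonical ring: [(5,10) (10,10) (10,235/13) (5,225/13)]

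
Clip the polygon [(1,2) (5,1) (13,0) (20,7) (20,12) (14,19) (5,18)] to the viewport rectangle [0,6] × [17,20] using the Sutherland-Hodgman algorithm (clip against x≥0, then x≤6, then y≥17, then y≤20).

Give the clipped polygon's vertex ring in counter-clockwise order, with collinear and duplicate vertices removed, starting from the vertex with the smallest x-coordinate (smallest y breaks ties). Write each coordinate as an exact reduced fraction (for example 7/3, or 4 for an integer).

Clipped polygon: [(19/4,17) (6,17) (6,163/9) (5,18)]

1. After x ≥ 0: [(1,2) (5,1) (13,0) (20,7) (20,12) (14,19) (5,18)]
2. After x ≤ 6: [(1,2) (5,1) (6,7/8) (6,163/9) (5,18)]
3. After y ≥ 17: [(19/4,17) (6,17) (6,163/9) (5,18)]
4. After y ≤ 20: [(19/4,17) (6,17) (6,163/9) (5,18)]
5. Canonical ring: [(19/4,17) (6,17) (6,163/9) (5,18)]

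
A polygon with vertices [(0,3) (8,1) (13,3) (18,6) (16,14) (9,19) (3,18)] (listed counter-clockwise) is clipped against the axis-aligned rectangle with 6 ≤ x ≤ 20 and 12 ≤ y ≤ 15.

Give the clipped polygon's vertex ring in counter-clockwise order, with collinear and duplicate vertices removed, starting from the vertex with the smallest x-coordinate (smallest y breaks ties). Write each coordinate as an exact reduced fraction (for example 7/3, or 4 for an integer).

Clipped polygon: [(6,12) (33/2,12) (16,14) (73/5,15) (6,15)]

1. After x ≥ 6: [(6,3/2) (8,1) (13,3) (18,6) (16,14) (9,19) (6,37/2)]
2. After x ≤ 20: [(6,3/2) (8,1) (13,3) (18,6) (16,14) (9,19) (6,37/2)]
3. After y ≥ 12: [(6,12) (33/2,12) (16,14) (9,19) (6,37/2)]
4. After y ≤ 15: [(6,15) (6,12) (33/2,12) (16,14) (73/5,15)]
5. Canonical ring: [(6,12) (33/2,12) (16,14) (73/5,15) (6,15)]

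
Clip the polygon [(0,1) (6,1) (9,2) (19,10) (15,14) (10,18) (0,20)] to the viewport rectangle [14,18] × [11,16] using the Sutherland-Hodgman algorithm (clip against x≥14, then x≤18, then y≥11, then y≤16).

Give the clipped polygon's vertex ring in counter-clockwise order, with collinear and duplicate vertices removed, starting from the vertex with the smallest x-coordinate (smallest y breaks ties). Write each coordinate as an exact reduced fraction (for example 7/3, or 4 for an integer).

Clipped polygon: [(14,11) (18,11) (15,14) (14,74/5)]

1. After x ≥ 14: [(14,6) (19,10) (15,14) (14,74/5)]
2. After x ≤ 18: [(14,6) (18,46/5) (18,11) (15,14) (14,74/5)]
3. After y ≥ 11: [(14,11) (18,11) (18,11) (15,14) (14,74/5)]
4. After y ≤ 16: [(14,11) (18,11) (18,11) (15,14) (14,74/5)]
5. Canonical ring: [(14,11) (18,11) (15,14) (14,74/5)]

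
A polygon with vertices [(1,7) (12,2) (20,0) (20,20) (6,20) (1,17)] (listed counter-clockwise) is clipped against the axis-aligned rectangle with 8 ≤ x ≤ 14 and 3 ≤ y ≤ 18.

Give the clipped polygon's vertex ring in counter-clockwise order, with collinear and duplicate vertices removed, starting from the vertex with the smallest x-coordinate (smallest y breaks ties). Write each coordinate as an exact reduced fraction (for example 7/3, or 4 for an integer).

Clipped polygon: [(8,42/11) (49/5,3) (14,3) (14,18) (8,18)]

1. After x ≥ 8: [(8,42/11) (12,2) (20,0) (20,20) (8,20)]
2. After x ≤ 14: [(8,42/11) (12,2) (14,3/2) (14,20) (8,20)]
3. After y ≥ 3: [(8,42/11) (49/5,3) (14,3) (14,20) (8,20)]
4. After y ≤ 18: [(8,18) (8,42/11) (49/5,3) (14,3) (14,18)]
5. Canonical ring: [(8,42/11) (49/5,3) (14,3) (14,18) (8,18)]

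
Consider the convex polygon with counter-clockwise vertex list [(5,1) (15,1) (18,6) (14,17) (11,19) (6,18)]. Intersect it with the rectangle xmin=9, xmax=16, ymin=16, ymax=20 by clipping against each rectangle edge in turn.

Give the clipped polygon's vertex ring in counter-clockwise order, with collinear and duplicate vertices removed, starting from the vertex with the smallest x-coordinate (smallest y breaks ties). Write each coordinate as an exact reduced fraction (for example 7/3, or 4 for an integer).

Clipped polygon: [(9,16) (158/11,16) (14,17) (11,19) (9,93/5)]

1. After x ≥ 9: [(9,1) (15,1) (18,6) (14,17) (11,19) (9,93/5)]
2. After x ≤ 16: [(9,1) (15,1) (16,8/3) (16,23/2) (14,17) (11,19) (9,93/5)]
3. After y ≥ 16: [(9,16) (158/11,16) (14,17) (11,19) (9,93/5)]
4. After y ≤ 20: [(9,16) (158/11,16) (14,17) (11,19) (9,93/5)]
5. Canonical ring: [(9,16) (158/11,16) (14,17) (11,19) (9,93/5)]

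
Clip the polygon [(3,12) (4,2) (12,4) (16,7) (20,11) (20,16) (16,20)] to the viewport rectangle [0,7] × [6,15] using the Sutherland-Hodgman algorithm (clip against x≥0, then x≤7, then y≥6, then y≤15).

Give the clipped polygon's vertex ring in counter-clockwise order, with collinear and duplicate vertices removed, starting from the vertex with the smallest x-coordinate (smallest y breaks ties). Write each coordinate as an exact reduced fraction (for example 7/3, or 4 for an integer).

1. After x ≥ 0: [(3,12) (4,2) (12,4) (16,7) (20,11) (20,16) (16,20)]
2. After x ≤ 7: [(7,188/13) (3,12) (4,2) (7,11/4)]
3. After y ≥ 6: [(7,6) (7,188/13) (3,12) (18/5,6)]
4. After y ≤ 15: [(7,6) (7,188/13) (3,12) (18/5,6)]
5. Canonical ring: [(3,12) (18/5,6) (7,6) (7,188/13)]

Clipped polygon: [(3,12) (18/5,6) (7,6) (7,188/13)]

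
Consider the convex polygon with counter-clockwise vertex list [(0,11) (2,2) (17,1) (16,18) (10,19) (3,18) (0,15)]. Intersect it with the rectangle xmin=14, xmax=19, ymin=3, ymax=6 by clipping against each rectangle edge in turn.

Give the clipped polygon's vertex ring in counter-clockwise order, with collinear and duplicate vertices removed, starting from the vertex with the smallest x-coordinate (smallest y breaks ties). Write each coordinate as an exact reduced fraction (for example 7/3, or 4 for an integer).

1. After x ≥ 14: [(14,6/5) (17,1) (16,18) (14,55/3)]
2. After x ≤ 19: [(14,6/5) (17,1) (16,18) (14,55/3)]
3. After y ≥ 3: [(14,3) (287/17,3) (16,18) (14,55/3)]
4. After y ≤ 6: [(14,6) (14,3) (287/17,3) (284/17,6)]
5. Canonical ring: [(14,3) (287/17,3) (284/17,6) (14,6)]

Clipped polygon: [(14,3) (287/17,3) (284/17,6) (14,6)]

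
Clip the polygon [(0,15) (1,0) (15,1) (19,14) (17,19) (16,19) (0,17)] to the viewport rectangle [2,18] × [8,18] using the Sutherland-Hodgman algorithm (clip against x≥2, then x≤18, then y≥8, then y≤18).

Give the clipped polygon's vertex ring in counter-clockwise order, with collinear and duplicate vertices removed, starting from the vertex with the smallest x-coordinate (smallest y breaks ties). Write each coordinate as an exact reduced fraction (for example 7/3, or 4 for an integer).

1. After x ≥ 2: [(2,1/14) (15,1) (19,14) (17,19) (16,19) (2,69/4)]
2. After x ≤ 18: [(2,1/14) (15,1) (18,43/4) (18,33/2) (17,19) (16,19) (2,69/4)]
3. After y ≥ 8: [(2,8) (223/13,8) (18,43/4) (18,33/2) (17,19) (16,19) (2,69/4)]
4. After y ≤ 18: [(2,8) (223/13,8) (18,43/4) (18,33/2) (87/5,18) (8,18) (2,69/4)]
5. Canonical ring: [(2,8) (223/13,8) (18,43/4) (18,33/2) (87/5,18) (8,18) (2,69/4)]

Clipped polygon: [(2,8) (223/13,8) (18,43/4) (18,33/2) (87/5,18) (8,18) (2,69/4)]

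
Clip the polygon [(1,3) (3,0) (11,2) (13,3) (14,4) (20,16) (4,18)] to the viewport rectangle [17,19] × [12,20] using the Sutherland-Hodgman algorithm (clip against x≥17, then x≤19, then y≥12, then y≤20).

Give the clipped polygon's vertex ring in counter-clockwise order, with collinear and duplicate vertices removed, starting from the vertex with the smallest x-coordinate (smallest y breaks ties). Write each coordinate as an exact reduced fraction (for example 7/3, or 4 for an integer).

1. After x ≥ 17: [(17,10) (20,16) (17,131/8)]
2. After x ≤ 19: [(17,10) (19,14) (19,129/8) (17,131/8)]
3. After y ≥ 12: [(17,12) (18,12) (19,14) (19,129/8) (17,131/8)]
4. After y ≤ 20: [(17,12) (18,12) (19,14) (19,129/8) (17,131/8)]
5. Canonical ring: [(17,12) (18,12) (19,14) (19,129/8) (17,131/8)]

Clipped polygon: [(17,12) (18,12) (19,14) (19,129/8) (17,131/8)]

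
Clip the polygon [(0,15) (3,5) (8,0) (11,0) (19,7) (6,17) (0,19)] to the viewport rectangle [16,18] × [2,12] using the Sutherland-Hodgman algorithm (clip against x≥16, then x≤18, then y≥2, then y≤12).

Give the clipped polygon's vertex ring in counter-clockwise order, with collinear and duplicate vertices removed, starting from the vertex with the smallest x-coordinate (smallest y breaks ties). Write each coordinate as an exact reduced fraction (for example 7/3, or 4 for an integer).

Clipped polygon: [(16,35/8) (18,49/8) (18,101/13) (16,121/13)]

1. After x ≥ 16: [(16,35/8) (19,7) (16,121/13)]
2. After x ≤ 18: [(16,35/8) (18,49/8) (18,101/13) (16,121/13)]
3. After y ≥ 2: [(16,35/8) (18,49/8) (18,101/13) (16,121/13)]
4. After y ≤ 12: [(16,35/8) (18,49/8) (18,101/13) (16,121/13)]
5. Canonical ring: [(16,35/8) (18,49/8) (18,101/13) (16,121/13)]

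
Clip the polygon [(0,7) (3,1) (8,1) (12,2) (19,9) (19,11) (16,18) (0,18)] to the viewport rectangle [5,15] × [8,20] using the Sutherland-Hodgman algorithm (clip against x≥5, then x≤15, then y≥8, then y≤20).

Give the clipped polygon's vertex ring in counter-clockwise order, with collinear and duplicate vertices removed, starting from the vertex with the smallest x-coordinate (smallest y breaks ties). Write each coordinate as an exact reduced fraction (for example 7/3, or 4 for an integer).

Clipped polygon: [(5,8) (15,8) (15,18) (5,18)]

1. After x ≥ 5: [(5,1) (8,1) (12,2) (19,9) (19,11) (16,18) (5,18)]
2. After x ≤ 15: [(5,1) (8,1) (12,2) (15,5) (15,18) (5,18)]
3. After y ≥ 8: [(5,8) (15,8) (15,18) (5,18)]
4. After y ≤ 20: [(5,8) (15,8) (15,18) (5,18)]
5. Canonical ring: [(5,8) (15,8) (15,18) (5,18)]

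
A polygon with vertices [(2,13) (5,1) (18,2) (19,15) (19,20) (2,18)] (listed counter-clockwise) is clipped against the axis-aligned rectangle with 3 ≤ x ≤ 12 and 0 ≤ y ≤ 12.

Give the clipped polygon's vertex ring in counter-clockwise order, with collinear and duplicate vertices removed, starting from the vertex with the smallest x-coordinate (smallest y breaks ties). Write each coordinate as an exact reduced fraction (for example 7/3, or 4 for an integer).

1. After x ≥ 3: [(3,9) (5,1) (18,2) (19,15) (19,20) (3,308/17)]
2. After x ≤ 12: [(3,9) (5,1) (12,20/13) (12,326/17) (3,308/17)]
3. After y ≥ 0: [(3,9) (5,1) (12,20/13) (12,326/17) (3,308/17)]
4. After y ≤ 12: [(3,12) (3,9) (5,1) (12,20/13) (12,12)]
5. Canonical ring: [(3,9) (5,1) (12,20/13) (12,12) (3,12)]

Clipped polygon: [(3,9) (5,1) (12,20/13) (12,12) (3,12)]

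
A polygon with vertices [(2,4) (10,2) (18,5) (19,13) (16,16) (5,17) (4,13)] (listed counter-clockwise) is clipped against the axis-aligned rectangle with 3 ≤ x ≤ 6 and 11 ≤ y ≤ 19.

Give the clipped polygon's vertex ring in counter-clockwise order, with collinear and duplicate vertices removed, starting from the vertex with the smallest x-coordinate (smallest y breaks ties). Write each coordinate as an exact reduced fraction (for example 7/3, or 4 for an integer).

Clipped polygon: [(32/9,11) (6,11) (6,186/11) (5,17) (4,13)]

1. After x ≥ 3: [(3,17/2) (3,15/4) (10,2) (18,5) (19,13) (16,16) (5,17) (4,13)]
2. After x ≤ 6: [(3,17/2) (3,15/4) (6,3) (6,186/11) (5,17) (4,13)]
3. After y ≥ 11: [(32/9,11) (6,11) (6,186/11) (5,17) (4,13)]
4. After y ≤ 19: [(32/9,11) (6,11) (6,186/11) (5,17) (4,13)]
5. Canonical ring: [(32/9,11) (6,11) (6,186/11) (5,17) (4,13)]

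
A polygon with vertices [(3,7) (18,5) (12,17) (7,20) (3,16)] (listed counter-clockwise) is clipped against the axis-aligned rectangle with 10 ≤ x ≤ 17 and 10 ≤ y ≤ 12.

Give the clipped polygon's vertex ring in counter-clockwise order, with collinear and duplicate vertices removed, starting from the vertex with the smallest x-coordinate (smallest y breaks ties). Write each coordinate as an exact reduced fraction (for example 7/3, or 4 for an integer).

Clipped polygon: [(10,10) (31/2,10) (29/2,12) (10,12)]

1. After x ≥ 10: [(10,91/15) (18,5) (12,17) (10,91/5)]
2. After x ≤ 17: [(10,91/15) (17,77/15) (17,7) (12,17) (10,91/5)]
3. After y ≥ 10: [(10,10) (31/2,10) (12,17) (10,91/5)]
4. After y ≤ 12: [(10,12) (10,10) (31/2,10) (29/2,12)]
5. Canonical ring: [(10,10) (31/2,10) (29/2,12) (10,12)]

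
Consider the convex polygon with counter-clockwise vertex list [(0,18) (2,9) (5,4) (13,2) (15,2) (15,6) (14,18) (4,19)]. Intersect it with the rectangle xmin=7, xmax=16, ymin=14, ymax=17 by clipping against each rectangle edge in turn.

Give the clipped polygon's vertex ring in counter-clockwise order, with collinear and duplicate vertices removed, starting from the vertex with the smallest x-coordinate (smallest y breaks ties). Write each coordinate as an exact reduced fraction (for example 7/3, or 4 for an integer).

Clipped polygon: [(7,14) (43/3,14) (169/12,17) (7,17)]

1. After x ≥ 7: [(7,7/2) (13,2) (15,2) (15,6) (14,18) (7,187/10)]
2. After x ≤ 16: [(7,7/2) (13,2) (15,2) (15,6) (14,18) (7,187/10)]
3. After y ≥ 14: [(7,14) (43/3,14) (14,18) (7,187/10)]
4. After y ≤ 17: [(7,17) (7,14) (43/3,14) (169/12,17)]
5. Canonical ring: [(7,14) (43/3,14) (169/12,17) (7,17)]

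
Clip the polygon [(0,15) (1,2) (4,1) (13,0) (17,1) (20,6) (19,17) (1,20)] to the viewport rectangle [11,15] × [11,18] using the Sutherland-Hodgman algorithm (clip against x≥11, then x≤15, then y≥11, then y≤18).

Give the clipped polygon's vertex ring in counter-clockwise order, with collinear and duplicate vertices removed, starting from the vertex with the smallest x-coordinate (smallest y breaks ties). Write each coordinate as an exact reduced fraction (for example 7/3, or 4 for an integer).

Clipped polygon: [(11,11) (15,11) (15,53/3) (13,18) (11,18)]

1. After x ≥ 11: [(11,2/9) (13,0) (17,1) (20,6) (19,17) (11,55/3)]
2. After x ≤ 15: [(11,2/9) (13,0) (15,1/2) (15,53/3) (11,55/3)]
3. After y ≥ 11: [(11,11) (15,11) (15,53/3) (11,55/3)]
4. After y ≤ 18: [(11,18) (11,11) (15,11) (15,53/3) (13,18)]
5. Canonical ring: [(11,11) (15,11) (15,53/3) (13,18) (11,18)]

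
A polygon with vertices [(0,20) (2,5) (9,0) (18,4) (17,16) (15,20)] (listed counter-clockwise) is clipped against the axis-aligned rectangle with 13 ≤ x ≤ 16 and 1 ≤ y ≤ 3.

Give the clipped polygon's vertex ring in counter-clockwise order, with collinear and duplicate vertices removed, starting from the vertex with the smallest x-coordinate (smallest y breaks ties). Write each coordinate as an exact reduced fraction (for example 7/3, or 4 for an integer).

Clipped polygon: [(13,16/9) (63/4,3) (13,3)]

1. After x ≥ 13: [(13,20) (13,16/9) (18,4) (17,16) (15,20)]
2. After x ≤ 16: [(13,20) (13,16/9) (16,28/9) (16,18) (15,20)]
3. After y ≥ 1: [(13,20) (13,16/9) (16,28/9) (16,18) (15,20)]
4. After y ≤ 3: [(13,3) (13,16/9) (63/4,3)]
5. Canonical ring: [(13,16/9) (63/4,3) (13,3)]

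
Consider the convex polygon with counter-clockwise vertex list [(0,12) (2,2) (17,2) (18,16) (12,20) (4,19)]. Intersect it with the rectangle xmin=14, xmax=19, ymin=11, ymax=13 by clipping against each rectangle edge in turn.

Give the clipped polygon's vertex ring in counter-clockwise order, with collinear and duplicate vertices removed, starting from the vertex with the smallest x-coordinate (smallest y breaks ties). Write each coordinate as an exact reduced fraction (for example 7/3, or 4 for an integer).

1. After x ≥ 14: [(14,2) (17,2) (18,16) (14,56/3)]
2. After x ≤ 19: [(14,2) (17,2) (18,16) (14,56/3)]
3. After y ≥ 11: [(14,11) (247/14,11) (18,16) (14,56/3)]
4. After y ≤ 13: [(14,13) (14,11) (247/14,11) (249/14,13)]
5. Canonical ring: [(14,11) (247/14,11) (249/14,13) (14,13)]

Clipped polygon: [(14,11) (247/14,11) (249/14,13) (14,13)]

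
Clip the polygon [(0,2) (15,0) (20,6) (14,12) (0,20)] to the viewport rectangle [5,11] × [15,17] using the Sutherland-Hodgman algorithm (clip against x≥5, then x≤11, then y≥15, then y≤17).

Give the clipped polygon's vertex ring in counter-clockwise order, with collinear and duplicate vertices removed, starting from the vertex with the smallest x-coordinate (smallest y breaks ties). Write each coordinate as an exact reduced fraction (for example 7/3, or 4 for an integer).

Clipped polygon: [(5,15) (35/4,15) (21/4,17) (5,17)]

1. After x ≥ 5: [(5,4/3) (15,0) (20,6) (14,12) (5,120/7)]
2. After x ≤ 11: [(5,4/3) (11,8/15) (11,96/7) (5,120/7)]
3. After y ≥ 15: [(5,15) (35/4,15) (5,120/7)]
4. After y ≤ 17: [(5,17) (5,15) (35/4,15) (21/4,17)]
5. Canonical ring: [(5,15) (35/4,15) (21/4,17) (5,17)]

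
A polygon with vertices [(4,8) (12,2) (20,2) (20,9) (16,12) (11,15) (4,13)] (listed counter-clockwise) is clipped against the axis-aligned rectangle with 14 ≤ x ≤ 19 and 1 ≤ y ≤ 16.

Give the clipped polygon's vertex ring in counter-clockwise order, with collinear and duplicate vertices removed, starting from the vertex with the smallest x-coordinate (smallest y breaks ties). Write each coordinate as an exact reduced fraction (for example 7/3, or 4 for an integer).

Clipped polygon: [(14,2) (19,2) (19,39/4) (16,12) (14,66/5)]

1. After x ≥ 14: [(14,2) (20,2) (20,9) (16,12) (14,66/5)]
2. After x ≤ 19: [(14,2) (19,2) (19,39/4) (16,12) (14,66/5)]
3. After y ≥ 1: [(14,2) (19,2) (19,39/4) (16,12) (14,66/5)]
4. After y ≤ 16: [(14,2) (19,2) (19,39/4) (16,12) (14,66/5)]
5. Canonical ring: [(14,2) (19,2) (19,39/4) (16,12) (14,66/5)]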